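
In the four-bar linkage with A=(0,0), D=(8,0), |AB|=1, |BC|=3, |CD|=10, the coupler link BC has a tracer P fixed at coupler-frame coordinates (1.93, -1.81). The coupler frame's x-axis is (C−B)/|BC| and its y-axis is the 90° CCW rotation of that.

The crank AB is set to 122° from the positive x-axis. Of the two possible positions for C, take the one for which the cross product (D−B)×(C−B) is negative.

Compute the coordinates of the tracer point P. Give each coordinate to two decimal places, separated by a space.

A=(0,0), D=(8.00,0)
B = A + 1.00·(cos122°, sin122°) = (-0.5299, 0.8480)
|BD| = 8.5720
circle(B,3.00) ∩ circle(D,10.00): a=-1.0220, h=2.8205
  candidates: C₊=(-1.2679,3.7559) cross=24.178; C₋=(-1.8260,-1.8576) cross=-24.178
  mode - wants cross < 0 → take C=(-1.8260,-1.8576) (cross=-24.178)
ex = (C−B)/|BC| = (-0.4320,-0.9019); ey = (0.9019,-0.4320)
P = B + 1.93·ex + -1.81·ey = (-2.9961,-0.1106)

-3.00 -0.11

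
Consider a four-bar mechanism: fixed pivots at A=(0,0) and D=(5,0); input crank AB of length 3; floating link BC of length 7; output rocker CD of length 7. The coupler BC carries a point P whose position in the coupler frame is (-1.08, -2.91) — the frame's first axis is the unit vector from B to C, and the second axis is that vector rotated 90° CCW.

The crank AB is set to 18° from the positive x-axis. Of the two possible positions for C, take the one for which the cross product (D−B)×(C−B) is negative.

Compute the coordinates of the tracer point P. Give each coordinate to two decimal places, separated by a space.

A=(0,0), D=(5.00,0)
B = A + 3.00·(cos18°, sin18°) = (2.8532, 0.9271)
|BD| = 2.3384
circle(B,7.00) ∩ circle(D,7.00): a=1.1692, h=6.9017
  candidates: C₊=(6.6627,6.7997) cross=16.139; C₋=(1.1905,-5.8726) cross=-16.139
  mode - wants cross < 0 → take C=(1.1905,-5.8726) (cross=-16.139)
ex = (C−B)/|BC| = (-0.2375,-0.9714); ey = (0.9714,-0.2375)
P = B + -1.08·ex + -2.91·ey = (0.2830,2.6673)

0.28 2.67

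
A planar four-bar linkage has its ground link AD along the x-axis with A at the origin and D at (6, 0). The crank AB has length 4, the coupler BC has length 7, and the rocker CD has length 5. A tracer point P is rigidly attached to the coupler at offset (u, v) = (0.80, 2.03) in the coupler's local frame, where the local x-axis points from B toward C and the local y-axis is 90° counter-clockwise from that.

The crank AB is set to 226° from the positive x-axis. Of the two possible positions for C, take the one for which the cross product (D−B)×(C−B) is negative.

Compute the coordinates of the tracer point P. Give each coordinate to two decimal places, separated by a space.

-1.51 -1.10

A=(0,0), D=(6.00,0)
B = A + 4.00·(cos226°, sin226°) = (-2.7786, -2.8774)
|BD| = 9.2382
circle(B,7.00) ∩ circle(D,5.00): a=5.9180, h=3.7386
  candidates: C₊=(1.6806,2.5185) cross=34.537; C₋=(4.0095,-4.5867) cross=-34.537
  mode - wants cross < 0 → take C=(4.0095,-4.5867) (cross=-34.537)
ex = (C−B)/|BC| = (0.9697,-0.2442); ey = (0.2442,0.9697)
P = B + 0.80·ex + 2.03·ey = (-1.5071,-1.1042)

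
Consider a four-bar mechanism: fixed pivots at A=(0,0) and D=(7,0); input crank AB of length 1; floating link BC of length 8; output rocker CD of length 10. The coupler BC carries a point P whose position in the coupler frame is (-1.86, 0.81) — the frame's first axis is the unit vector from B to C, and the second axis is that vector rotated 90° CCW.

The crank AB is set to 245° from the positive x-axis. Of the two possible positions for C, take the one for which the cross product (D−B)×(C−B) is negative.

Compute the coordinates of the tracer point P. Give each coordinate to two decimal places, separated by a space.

-0.18 1.11

A=(0,0), D=(7.00,0)
B = A + 1.00·(cos245°, sin245°) = (-0.4226, -0.9063)
|BD| = 7.4777
circle(B,8.00) ∩ circle(D,10.00): a=1.3317, h=7.8884
  candidates: C₊=(-0.0568,7.0853) cross=58.987; C₋=(1.8554,-8.5751) cross=-58.987
  mode - wants cross < 0 → take C=(1.8554,-8.5751) (cross=-58.987)
ex = (C−B)/|BC| = (0.2847,-0.9586); ey = (0.9586,0.2847)
P = B + -1.86·ex + 0.81·ey = (-0.1758,1.1073)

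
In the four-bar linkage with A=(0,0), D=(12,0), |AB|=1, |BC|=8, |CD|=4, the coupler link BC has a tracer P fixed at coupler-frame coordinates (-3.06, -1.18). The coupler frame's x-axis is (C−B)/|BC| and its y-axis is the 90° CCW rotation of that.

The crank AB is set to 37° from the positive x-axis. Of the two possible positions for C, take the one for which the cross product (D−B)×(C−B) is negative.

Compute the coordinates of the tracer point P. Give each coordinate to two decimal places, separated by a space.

-2.47 0.40

A=(0,0), D=(12.00,0)
B = A + 1.00·(cos37°, sin37°) = (0.7986, 0.6018)
|BD| = 11.2175
circle(B,8.00) ∩ circle(D,4.00): a=7.7483, h=1.9911
  candidates: C₊=(8.6426,2.1743) cross=22.335; C₋=(8.4289,-1.8021) cross=-22.335
  mode - wants cross < 0 → take C=(8.4289,-1.8021) (cross=-22.335)
ex = (C−B)/|BC| = (0.9538,-0.3005); ey = (0.3005,0.9538)
P = B + -3.06·ex + -1.18·ey = (-2.4745,0.3958)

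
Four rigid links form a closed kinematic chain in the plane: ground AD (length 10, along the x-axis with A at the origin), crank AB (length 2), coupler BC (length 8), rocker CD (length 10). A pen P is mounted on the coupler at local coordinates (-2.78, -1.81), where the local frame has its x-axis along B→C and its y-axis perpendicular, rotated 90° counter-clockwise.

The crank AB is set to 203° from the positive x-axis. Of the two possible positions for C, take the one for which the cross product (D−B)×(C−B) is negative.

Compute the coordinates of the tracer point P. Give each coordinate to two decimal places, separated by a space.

-4.97 0.33

A=(0,0), D=(10.00,0)
B = A + 2.00·(cos203°, sin203°) = (-1.8410, -0.7815)
|BD| = 11.8668
circle(B,8.00) ∩ circle(D,10.00): a=4.4165, h=6.6704
  candidates: C₊=(2.1267,6.1653) cross=79.156; C₋=(3.0052,-7.1465) cross=-79.156
  mode - wants cross < 0 → take C=(3.0052,-7.1465) (cross=-79.156)
ex = (C−B)/|BC| = (0.6058,-0.7956); ey = (0.7956,0.6058)
P = B + -2.78·ex + -1.81·ey = (-4.9652,0.3339)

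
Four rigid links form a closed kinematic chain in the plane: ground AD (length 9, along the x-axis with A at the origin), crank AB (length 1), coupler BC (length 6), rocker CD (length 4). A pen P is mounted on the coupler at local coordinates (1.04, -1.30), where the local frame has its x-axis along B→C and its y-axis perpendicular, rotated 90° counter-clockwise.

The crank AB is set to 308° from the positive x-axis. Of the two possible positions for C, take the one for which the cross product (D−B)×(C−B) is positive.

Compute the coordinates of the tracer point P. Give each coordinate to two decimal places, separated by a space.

A=(0,0), D=(9.00,0)
B = A + 1.00·(cos308°, sin308°) = (0.6157, -0.7880)
|BD| = 8.4213
circle(B,6.00) ∩ circle(D,4.00): a=5.3981, h=2.6192
  candidates: C₊=(5.7450,2.3249) cross=22.057; C₋=(6.2352,-2.8906) cross=-22.057
  mode + wants cross > 0 → take C=(5.7450,2.3249) (cross=22.057)
ex = (C−B)/|BC| = (0.8549,0.5188); ey = (-0.5188,0.8549)
P = B + 1.04·ex + -1.30·ey = (2.1792,-1.3598)

2.18 -1.36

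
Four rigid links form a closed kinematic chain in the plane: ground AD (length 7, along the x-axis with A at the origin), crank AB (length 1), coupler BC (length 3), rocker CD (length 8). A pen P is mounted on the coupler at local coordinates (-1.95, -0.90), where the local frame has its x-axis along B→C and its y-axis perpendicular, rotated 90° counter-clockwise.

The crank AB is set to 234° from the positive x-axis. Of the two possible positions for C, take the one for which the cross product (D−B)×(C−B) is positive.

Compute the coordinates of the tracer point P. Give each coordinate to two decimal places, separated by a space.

0.38 -2.73

A=(0,0), D=(7.00,0)
B = A + 1.00·(cos234°, sin234°) = (-0.5878, -0.8090)
|BD| = 7.6308
circle(B,3.00) ∩ circle(D,8.00): a=0.2116, h=2.9925
  candidates: C₊=(-0.6947,2.1891) cross=22.835; C₋=(-0.0601,-3.7622) cross=-22.835
  mode + wants cross > 0 → take C=(-0.6947,2.1891) (cross=22.835)
ex = (C−B)/|BC| = (-0.0356,0.9994); ey = (-0.9994,-0.0356)
P = B + -1.95·ex + -0.90·ey = (0.3811,-2.7257)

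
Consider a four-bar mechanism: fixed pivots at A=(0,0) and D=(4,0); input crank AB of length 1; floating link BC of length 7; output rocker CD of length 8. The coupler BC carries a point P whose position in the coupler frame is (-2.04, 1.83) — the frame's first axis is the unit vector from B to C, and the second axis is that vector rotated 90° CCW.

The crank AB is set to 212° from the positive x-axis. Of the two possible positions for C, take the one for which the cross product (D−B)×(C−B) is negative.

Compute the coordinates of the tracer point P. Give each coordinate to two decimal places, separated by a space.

A=(0,0), D=(4.00,0)
B = A + 1.00·(cos212°, sin212°) = (-0.8480, -0.5299)
|BD| = 4.8769
circle(B,7.00) ∩ circle(D,8.00): a=0.9006, h=6.9418
  candidates: C₊=(-0.7071,6.4687) cross=33.855; C₋=(0.8015,-7.3328) cross=-33.855
  mode - wants cross < 0 → take C=(0.8015,-7.3328) (cross=-33.855)
ex = (C−B)/|BC| = (0.2357,-0.9718); ey = (0.9718,0.2357)
P = B + -2.04·ex + 1.83·ey = (0.4497,1.8839)

0.45 1.88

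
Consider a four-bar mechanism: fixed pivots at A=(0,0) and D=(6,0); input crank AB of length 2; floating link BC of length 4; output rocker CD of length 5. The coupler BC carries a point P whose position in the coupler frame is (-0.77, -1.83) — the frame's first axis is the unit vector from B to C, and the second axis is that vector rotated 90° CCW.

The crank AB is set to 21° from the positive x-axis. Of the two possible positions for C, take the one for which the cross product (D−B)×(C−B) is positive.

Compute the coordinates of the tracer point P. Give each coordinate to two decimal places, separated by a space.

A=(0,0), D=(6.00,0)
B = A + 2.00·(cos21°, sin21°) = (1.8672, 0.7167)
|BD| = 4.1945
circle(B,4.00) ∩ circle(D,5.00): a=1.0244, h=3.8666
  candidates: C₊=(3.5372,4.3514) cross=16.219; C₋=(2.2158,-3.2680) cross=-16.219
  mode + wants cross > 0 → take C=(3.5372,4.3514) (cross=16.219)
ex = (C−B)/|BC| = (0.4175,0.9087); ey = (-0.9087,0.4175)
P = B + -0.77·ex + -1.83·ey = (3.2085,-0.7470)

3.21 -0.75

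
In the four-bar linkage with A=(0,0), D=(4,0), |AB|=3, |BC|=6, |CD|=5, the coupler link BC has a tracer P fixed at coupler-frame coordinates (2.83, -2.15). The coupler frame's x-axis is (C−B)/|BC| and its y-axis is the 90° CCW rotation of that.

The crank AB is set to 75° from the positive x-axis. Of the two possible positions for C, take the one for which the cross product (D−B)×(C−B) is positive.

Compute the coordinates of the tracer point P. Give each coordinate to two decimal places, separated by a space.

A=(0,0), D=(4.00,0)
B = A + 3.00·(cos75°, sin75°) = (0.7765, 2.8978)
|BD| = 4.3346
circle(B,6.00) ∩ circle(D,5.00): a=3.4361, h=4.9186
  candidates: C₊=(6.6201,4.2585) cross=21.320; C₋=(0.0436,-3.0573) cross=-21.320
  mode + wants cross > 0 → take C=(6.6201,4.2585) (cross=21.320)
ex = (C−B)/|BC| = (0.9739,0.2268); ey = (-0.2268,0.9739)
P = B + 2.83·ex + -2.15·ey = (4.0203,1.4456)

4.02 1.45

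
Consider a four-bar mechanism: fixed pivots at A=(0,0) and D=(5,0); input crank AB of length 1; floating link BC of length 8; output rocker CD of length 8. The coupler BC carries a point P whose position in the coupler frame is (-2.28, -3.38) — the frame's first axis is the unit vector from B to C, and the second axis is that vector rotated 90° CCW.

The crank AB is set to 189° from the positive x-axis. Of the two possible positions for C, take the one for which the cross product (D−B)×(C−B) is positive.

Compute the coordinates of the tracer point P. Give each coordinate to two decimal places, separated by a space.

A=(0,0), D=(5.00,0)
B = A + 1.00·(cos189°, sin189°) = (-0.9877, -0.1564)
|BD| = 5.9897
circle(B,8.00) ∩ circle(D,8.00): a=2.9949, h=7.4183
  candidates: C₊=(1.8124,7.3375) cross=44.433; C₋=(2.1999,-7.4940) cross=-44.433
  mode + wants cross > 0 → take C=(1.8124,7.3375) (cross=44.433)
ex = (C−B)/|BC| = (0.3500,0.9367); ey = (-0.9367,0.3500)
P = B + -2.28·ex + -3.38·ey = (1.3805,-3.4753)

1.38 -3.48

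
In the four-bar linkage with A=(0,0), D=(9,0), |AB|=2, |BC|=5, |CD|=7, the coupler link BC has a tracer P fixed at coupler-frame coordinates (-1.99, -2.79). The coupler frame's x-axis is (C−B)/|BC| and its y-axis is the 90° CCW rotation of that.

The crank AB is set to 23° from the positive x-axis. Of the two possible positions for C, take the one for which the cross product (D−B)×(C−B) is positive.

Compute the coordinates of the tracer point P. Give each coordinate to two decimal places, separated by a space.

3.32 -2.31

A=(0,0), D=(9.00,0)
B = A + 2.00·(cos23°, sin23°) = (1.8410, 0.7815)
|BD| = 7.2015
circle(B,5.00) ∩ circle(D,7.00): a=1.9344, h=4.6106
  candidates: C₊=(4.2643,5.1550) cross=33.204; C₋=(3.2637,-4.0119) cross=-33.204
  mode + wants cross > 0 → take C=(4.2643,5.1550) (cross=33.204)
ex = (C−B)/|BC| = (0.4847,0.8747); ey = (-0.8747,0.4847)
P = B + -1.99·ex + -2.79·ey = (3.3169,-2.3114)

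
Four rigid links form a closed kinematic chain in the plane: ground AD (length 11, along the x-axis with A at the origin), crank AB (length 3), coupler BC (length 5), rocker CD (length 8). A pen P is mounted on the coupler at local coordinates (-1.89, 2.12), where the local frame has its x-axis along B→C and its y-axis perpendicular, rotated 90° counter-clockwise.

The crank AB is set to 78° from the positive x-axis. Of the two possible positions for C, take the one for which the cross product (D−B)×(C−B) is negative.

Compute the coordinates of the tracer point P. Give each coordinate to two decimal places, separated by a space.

A=(0,0), D=(11.00,0)
B = A + 3.00·(cos78°, sin78°) = (0.6237, 2.9344)
|BD| = 10.7832
circle(B,5.00) ∩ circle(D,8.00): a=3.5832, h=3.4872
  candidates: C₊=(5.0207,5.3149) cross=37.603; C₋=(3.1228,-1.3962) cross=-37.603
  mode - wants cross < 0 → take C=(3.1228,-1.3962) (cross=-37.603)
ex = (C−B)/|BC| = (0.4998,-0.8661); ey = (0.8661,0.4998)
P = B + -1.89·ex + 2.12·ey = (1.5153,5.6310)

1.52 5.63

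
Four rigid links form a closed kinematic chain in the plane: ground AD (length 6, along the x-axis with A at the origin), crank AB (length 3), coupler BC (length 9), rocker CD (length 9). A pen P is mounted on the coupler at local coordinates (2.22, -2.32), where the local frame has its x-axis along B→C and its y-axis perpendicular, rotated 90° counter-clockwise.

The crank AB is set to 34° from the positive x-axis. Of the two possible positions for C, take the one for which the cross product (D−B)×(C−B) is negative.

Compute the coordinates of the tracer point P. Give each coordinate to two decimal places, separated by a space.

A=(0,0), D=(6.00,0)
B = A + 3.00·(cos34°, sin34°) = (2.4871, 1.6776)
|BD| = 3.8929
circle(B,9.00) ∩ circle(D,9.00): a=1.9464, h=8.7870
  candidates: C₊=(8.0302,8.7680) cross=34.207; C₋=(0.4569,-7.0905) cross=-34.207
  mode - wants cross < 0 → take C=(0.4569,-7.0905) (cross=-34.207)
ex = (C−B)/|BC| = (-0.2256,-0.9742); ey = (0.9742,-0.2256)
P = B + 2.22·ex + -2.32·ey = (-0.2739,0.0381)

-0.27 0.04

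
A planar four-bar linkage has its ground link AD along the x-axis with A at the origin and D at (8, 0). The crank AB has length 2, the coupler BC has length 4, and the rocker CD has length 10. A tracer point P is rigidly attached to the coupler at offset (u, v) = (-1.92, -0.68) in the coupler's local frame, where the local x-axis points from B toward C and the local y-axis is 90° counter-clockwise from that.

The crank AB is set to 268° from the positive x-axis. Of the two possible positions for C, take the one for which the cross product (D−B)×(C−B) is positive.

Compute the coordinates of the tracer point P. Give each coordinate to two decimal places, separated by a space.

A=(0,0), D=(8.00,0)
B = A + 2.00·(cos268°, sin268°) = (-0.0698, -1.9988)
|BD| = 8.3137
circle(B,4.00) ∩ circle(D,10.00): a=-0.8951, h=3.8986
  candidates: C₊=(-1.8760,1.5702) cross=32.411; C₋=(-0.0014,-5.9982) cross=-32.411
  mode + wants cross > 0 → take C=(-1.8760,1.5702) (cross=32.411)
ex = (C−B)/|BC| = (-0.4515,0.8923); ey = (-0.8923,-0.4515)
P = B + -1.92·ex + -0.68·ey = (1.4039,-3.4049)

1.40 -3.40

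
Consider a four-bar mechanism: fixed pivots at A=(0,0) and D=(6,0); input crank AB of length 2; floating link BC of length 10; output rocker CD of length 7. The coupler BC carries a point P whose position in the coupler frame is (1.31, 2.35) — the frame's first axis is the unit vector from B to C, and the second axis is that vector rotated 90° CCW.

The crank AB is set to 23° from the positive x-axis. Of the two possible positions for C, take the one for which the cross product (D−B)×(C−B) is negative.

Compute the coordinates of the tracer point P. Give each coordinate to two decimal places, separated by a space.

A=(0,0), D=(6.00,0)
B = A + 2.00·(cos23°, sin23°) = (1.8410, 0.7815)
|BD| = 4.2318
circle(B,10.00) ∩ circle(D,7.00): a=8.1417, h=5.8062
  candidates: C₊=(10.9149,4.9843) cross=24.571; C₋=(8.7705,-6.4284) cross=-24.571
  mode - wants cross < 0 → take C=(8.7705,-6.4284) (cross=-24.571)
ex = (C−B)/|BC| = (0.6929,-0.7210); ey = (0.7210,0.6929)
P = B + 1.31·ex + 2.35·ey = (4.4431,1.4654)

4.44 1.47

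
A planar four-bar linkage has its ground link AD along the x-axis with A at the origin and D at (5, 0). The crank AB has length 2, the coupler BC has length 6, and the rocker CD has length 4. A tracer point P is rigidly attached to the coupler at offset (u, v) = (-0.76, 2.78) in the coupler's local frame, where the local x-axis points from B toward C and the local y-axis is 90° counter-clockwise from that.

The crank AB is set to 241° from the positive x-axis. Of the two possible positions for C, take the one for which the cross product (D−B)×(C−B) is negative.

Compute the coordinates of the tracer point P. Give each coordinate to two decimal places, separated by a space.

A=(0,0), D=(5.00,0)
B = A + 2.00·(cos241°, sin241°) = (-0.9696, -1.7492)
|BD| = 6.2206
circle(B,6.00) ∩ circle(D,4.00): a=4.7179, h=3.7070
  candidates: C₊=(2.5155,3.1348) cross=23.060; C₋=(4.6003,-3.9800) cross=-23.060
  mode - wants cross < 0 → take C=(4.6003,-3.9800) (cross=-23.060)
ex = (C−B)/|BC| = (0.9283,-0.3718); ey = (0.3718,0.9283)
P = B + -0.76·ex + 2.78·ey = (-0.6416,1.1140)

-0.64 1.11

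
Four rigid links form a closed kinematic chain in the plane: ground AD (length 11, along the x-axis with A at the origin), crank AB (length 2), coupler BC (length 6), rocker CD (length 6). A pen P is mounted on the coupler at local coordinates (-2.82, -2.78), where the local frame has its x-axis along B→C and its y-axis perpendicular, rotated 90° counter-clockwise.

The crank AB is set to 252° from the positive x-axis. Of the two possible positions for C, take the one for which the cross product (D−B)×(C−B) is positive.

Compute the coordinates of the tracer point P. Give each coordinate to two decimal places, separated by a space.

A=(0,0), D=(11.00,0)
B = A + 2.00·(cos252°, sin252°) = (-0.6180, -1.9021)
|BD| = 11.7727
circle(B,6.00) ∩ circle(D,6.00): a=5.8864, h=1.1622
  candidates: C₊=(5.0032,0.1959) cross=13.683; C₋=(5.3788,-2.0980) cross=-13.683
  mode + wants cross > 0 → take C=(5.0032,0.1959) (cross=13.683)
ex = (C−B)/|BC| = (0.9369,0.3497); ey = (-0.3497,0.9369)
P = B + -2.82·ex + -2.78·ey = (-2.2879,-5.4927)

-2.29 -5.49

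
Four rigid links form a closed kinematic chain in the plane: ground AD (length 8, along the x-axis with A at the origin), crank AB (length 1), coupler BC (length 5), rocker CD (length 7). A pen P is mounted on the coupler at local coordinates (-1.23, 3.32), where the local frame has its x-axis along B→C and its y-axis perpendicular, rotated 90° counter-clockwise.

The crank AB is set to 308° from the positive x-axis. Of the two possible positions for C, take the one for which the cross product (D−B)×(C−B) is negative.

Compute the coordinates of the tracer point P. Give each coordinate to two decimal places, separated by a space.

2.83 1.97

A=(0,0), D=(8.00,0)
B = A + 1.00·(cos308°, sin308°) = (0.6157, -0.7880)
|BD| = 7.4263
circle(B,5.00) ∩ circle(D,7.00): a=2.0972, h=4.5389
  candidates: C₊=(2.2194,3.9478) cross=33.707; C₋=(3.1827,-5.0787) cross=-33.707
  mode - wants cross < 0 → take C=(3.1827,-5.0787) (cross=-33.707)
ex = (C−B)/|BC| = (0.5134,-0.8581); ey = (0.8581,0.5134)
P = B + -1.23·ex + 3.32·ey = (2.8332,1.9720)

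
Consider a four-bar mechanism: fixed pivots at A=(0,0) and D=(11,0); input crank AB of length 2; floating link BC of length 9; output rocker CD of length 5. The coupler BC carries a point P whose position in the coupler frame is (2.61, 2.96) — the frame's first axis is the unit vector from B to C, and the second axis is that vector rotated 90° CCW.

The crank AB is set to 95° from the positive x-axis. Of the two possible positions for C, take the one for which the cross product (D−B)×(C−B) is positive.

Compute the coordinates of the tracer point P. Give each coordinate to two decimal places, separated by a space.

A=(0,0), D=(11.00,0)
B = A + 2.00·(cos95°, sin95°) = (-0.1743, 1.9924)
|BD| = 11.3505
circle(B,9.00) ∩ circle(D,5.00): a=8.1421, h=3.8348
  candidates: C₊=(8.5145,4.3385) cross=43.527; C₋=(7.1682,-3.2121) cross=-43.527
  mode + wants cross > 0 → take C=(8.5145,4.3385) (cross=43.527)
ex = (C−B)/|BC| = (0.9654,0.2607); ey = (-0.2607,0.9654)
P = B + 2.61·ex + 2.96·ey = (1.5738,5.5304)

1.57 5.53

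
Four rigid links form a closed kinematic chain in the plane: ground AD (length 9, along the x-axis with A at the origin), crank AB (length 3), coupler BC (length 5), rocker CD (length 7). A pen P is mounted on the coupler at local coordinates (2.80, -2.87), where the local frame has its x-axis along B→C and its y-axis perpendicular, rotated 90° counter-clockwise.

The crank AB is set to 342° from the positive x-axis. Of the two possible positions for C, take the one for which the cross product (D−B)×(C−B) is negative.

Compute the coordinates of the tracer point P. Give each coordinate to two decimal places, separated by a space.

1.25 -4.60

A=(0,0), D=(9.00,0)
B = A + 3.00·(cos342°, sin342°) = (2.8532, -0.9271)
|BD| = 6.2163
circle(B,5.00) ∩ circle(D,7.00): a=1.1778, h=4.8593
  candidates: C₊=(3.2931,4.0536) cross=30.207; C₋=(4.7425,-5.5564) cross=-30.207
  mode - wants cross < 0 → take C=(4.7425,-5.5564) (cross=-30.207)
ex = (C−B)/|BC| = (0.3779,-0.9259); ey = (0.9259,0.3779)
P = B + 2.80·ex + -2.87·ey = (1.2539,-4.6039)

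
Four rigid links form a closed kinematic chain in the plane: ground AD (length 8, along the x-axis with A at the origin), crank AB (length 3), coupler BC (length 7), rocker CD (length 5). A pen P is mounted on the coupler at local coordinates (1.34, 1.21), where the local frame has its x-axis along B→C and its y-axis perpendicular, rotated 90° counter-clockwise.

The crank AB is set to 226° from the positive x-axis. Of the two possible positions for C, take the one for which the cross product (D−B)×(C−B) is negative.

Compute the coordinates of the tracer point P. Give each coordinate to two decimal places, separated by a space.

A=(0,0), D=(8.00,0)
B = A + 3.00·(cos226°, sin226°) = (-2.0840, -2.1580)
|BD| = 10.3123
circle(B,7.00) ∩ circle(D,5.00): a=6.3198, h=3.0100
  candidates: C₊=(3.4660,2.1078) cross=31.040; C₋=(4.7258,-3.7788) cross=-31.040
  mode - wants cross < 0 → take C=(4.7258,-3.7788) (cross=-31.040)
ex = (C−B)/|BC| = (0.9728,-0.2315); ey = (0.2315,0.9728)
P = B + 1.34·ex + 1.21·ey = (-0.5002,-1.2912)

-0.50 -1.29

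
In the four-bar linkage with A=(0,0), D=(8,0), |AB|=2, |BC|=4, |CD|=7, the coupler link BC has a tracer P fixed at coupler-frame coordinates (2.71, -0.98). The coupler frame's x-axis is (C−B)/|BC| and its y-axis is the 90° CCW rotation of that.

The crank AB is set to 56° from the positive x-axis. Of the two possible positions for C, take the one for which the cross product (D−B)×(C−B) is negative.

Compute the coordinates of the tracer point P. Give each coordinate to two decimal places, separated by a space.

A=(0,0), D=(8.00,0)
B = A + 2.00·(cos56°, sin56°) = (1.1184, 1.6581)
|BD| = 7.0785
circle(B,4.00) ∩ circle(D,7.00): a=1.2083, h=3.8131
  candidates: C₊=(3.1862,5.0821) cross=26.991; C₋=(1.3999,-2.3320) cross=-26.991
  mode - wants cross < 0 → take C=(1.3999,-2.3320) (cross=-26.991)
ex = (C−B)/|BC| = (0.0704,-0.9975); ey = (0.9975,0.0704)
P = B + 2.71·ex + -0.98·ey = (0.3315,-1.1142)

0.33 -1.11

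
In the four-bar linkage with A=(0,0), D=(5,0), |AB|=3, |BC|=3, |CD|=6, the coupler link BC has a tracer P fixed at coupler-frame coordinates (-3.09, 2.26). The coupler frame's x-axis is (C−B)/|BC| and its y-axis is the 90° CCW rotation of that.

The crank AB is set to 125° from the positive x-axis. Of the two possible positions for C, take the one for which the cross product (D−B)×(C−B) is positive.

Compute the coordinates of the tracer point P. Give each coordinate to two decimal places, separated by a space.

A=(0,0), D=(5.00,0)
B = A + 3.00·(cos125°, sin125°) = (-1.7207, 2.4575)
|BD| = 7.1559
circle(B,3.00) ∩ circle(D,6.00): a=1.6914, h=2.4777
  candidates: C₊=(0.7187,4.2036) cross=17.730; C₋=(-0.9831,-0.4504) cross=-17.730
  mode + wants cross > 0 → take C=(0.7187,4.2036) (cross=17.730)
ex = (C−B)/|BC| = (0.8131,0.5821); ey = (-0.5821,0.8131)
P = B + -3.09·ex + 2.26·ey = (-5.5488,2.4966)

-5.55 2.50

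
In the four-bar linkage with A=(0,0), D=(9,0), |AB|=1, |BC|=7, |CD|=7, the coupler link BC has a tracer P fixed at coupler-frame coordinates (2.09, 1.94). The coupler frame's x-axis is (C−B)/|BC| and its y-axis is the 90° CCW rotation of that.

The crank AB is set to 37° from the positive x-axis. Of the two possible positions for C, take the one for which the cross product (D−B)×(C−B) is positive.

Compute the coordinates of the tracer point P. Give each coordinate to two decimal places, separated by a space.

A=(0,0), D=(9.00,0)
B = A + 1.00·(cos37°, sin37°) = (0.7986, 0.6018)
|BD| = 8.2234
circle(B,7.00) ∩ circle(D,7.00): a=4.1117, h=5.6651
  candidates: C₊=(5.3139,5.9509) cross=46.587; C₋=(4.4847,-5.3490) cross=-46.587
  mode + wants cross > 0 → take C=(5.3139,5.9509) (cross=46.587)
ex = (C−B)/|BC| = (0.6450,0.7641); ey = (-0.7641,0.6450)
P = B + 2.09·ex + 1.94·ey = (0.6643,3.4503)

0.66 3.45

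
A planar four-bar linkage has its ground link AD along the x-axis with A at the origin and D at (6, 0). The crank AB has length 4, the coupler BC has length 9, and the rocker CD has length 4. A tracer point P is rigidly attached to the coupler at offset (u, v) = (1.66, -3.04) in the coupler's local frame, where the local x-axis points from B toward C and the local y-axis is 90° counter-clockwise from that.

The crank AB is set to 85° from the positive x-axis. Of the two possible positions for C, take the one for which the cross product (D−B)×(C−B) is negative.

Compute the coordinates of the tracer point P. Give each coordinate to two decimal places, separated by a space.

-1.46 1.03

A=(0,0), D=(6.00,0)
B = A + 4.00·(cos85°, sin85°) = (0.3486, 3.9848)
|BD| = 6.9149
circle(B,9.00) ∩ circle(D,4.00): a=8.1574, h=3.8021
  candidates: C₊=(9.2064,2.3914) cross=26.292; C₋=(4.8244,-3.8234) cross=-26.292
  mode - wants cross < 0 → take C=(4.8244,-3.8234) (cross=-26.292)
ex = (C−B)/|BC| = (0.4973,-0.8676); ey = (0.8676,0.4973)
P = B + 1.66·ex + -3.04·ey = (-1.4633,1.0328)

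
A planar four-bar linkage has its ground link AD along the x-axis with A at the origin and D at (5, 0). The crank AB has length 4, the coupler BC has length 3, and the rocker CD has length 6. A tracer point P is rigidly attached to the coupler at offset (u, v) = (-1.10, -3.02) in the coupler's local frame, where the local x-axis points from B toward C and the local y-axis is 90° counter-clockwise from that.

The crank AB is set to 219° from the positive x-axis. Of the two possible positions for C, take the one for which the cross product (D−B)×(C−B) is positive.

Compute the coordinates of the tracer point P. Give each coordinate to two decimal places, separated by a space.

-1.75 -5.43

A=(0,0), D=(5.00,0)
B = A + 4.00·(cos219°, sin219°) = (-3.1086, -2.5173)
|BD| = 8.4903
circle(B,3.00) ∩ circle(D,6.00): a=2.6551, h=1.3965
  candidates: C₊=(-0.9869,-0.3963) cross=11.857; C₋=(-0.1588,-3.0638) cross=-11.857
  mode + wants cross > 0 → take C=(-0.9869,-0.3963) (cross=11.857)
ex = (C−B)/|BC| = (0.7072,0.7070); ey = (-0.7070,0.7072)
P = B + -1.10·ex + -3.02·ey = (-1.7514,-5.4308)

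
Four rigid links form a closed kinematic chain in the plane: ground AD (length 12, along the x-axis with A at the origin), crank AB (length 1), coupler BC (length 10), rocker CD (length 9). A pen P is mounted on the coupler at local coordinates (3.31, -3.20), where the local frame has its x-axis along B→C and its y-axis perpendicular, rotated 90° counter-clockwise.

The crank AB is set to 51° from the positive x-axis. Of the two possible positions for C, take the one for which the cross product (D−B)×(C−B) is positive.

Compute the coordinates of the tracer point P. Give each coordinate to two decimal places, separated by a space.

5.23 0.88

A=(0,0), D=(12.00,0)
B = A + 1.00·(cos51°, sin51°) = (0.6293, 0.7771)
|BD| = 11.3972
circle(B,10.00) ∩ circle(D,9.00): a=6.5321, h=7.5717
  candidates: C₊=(7.6626,7.8858) cross=86.297; C₋=(6.6300,-7.2224) cross=-86.297
  mode + wants cross > 0 → take C=(7.6626,7.8858) (cross=86.297)
ex = (C−B)/|BC| = (0.7033,0.7109); ey = (-0.7109,0.7033)
P = B + 3.31·ex + -3.20·ey = (5.2321,0.8795)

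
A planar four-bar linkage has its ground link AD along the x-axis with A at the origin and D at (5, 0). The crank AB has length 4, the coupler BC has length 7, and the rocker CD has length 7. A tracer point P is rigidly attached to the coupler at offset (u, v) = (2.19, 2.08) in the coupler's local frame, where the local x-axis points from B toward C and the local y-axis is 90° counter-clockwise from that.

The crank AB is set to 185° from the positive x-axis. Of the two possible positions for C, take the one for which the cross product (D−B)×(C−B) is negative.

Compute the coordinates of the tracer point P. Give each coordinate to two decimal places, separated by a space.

-0.97 -0.57

A=(0,0), D=(5.00,0)
B = A + 4.00·(cos185°, sin185°) = (-3.9848, -0.3486)
|BD| = 8.9915
circle(B,7.00) ∩ circle(D,7.00): a=4.4958, h=5.3654
  candidates: C₊=(0.2996,5.1871) cross=48.244; C₋=(0.7156,-5.5357) cross=-48.244
  mode - wants cross < 0 → take C=(0.7156,-5.5357) (cross=-48.244)
ex = (C−B)/|BC| = (0.6715,-0.7410); ey = (0.7410,0.6715)
P = B + 2.19·ex + 2.08·ey = (-0.9729,-0.5747)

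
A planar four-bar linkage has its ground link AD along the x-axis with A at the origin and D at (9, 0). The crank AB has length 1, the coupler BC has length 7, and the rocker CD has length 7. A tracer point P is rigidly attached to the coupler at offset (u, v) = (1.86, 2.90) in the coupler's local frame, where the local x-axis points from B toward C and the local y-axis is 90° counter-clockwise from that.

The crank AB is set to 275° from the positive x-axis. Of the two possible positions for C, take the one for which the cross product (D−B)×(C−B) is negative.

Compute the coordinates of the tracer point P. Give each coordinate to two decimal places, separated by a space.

A=(0,0), D=(9.00,0)
B = A + 1.00·(cos275°, sin275°) = (0.0872, -0.9962)
|BD| = 8.9683
circle(B,7.00) ∩ circle(D,7.00): a=4.4842, h=5.3751
  candidates: C₊=(3.9465,4.8438) cross=48.206; C₋=(5.1406,-5.8400) cross=-48.206
  mode - wants cross < 0 → take C=(5.1406,-5.8400) (cross=-48.206)
ex = (C−B)/|BC| = (0.7219,-0.6920); ey = (0.6920,0.7219)
P = B + 1.86·ex + 2.90·ey = (3.4367,-0.1897)

3.44 -0.19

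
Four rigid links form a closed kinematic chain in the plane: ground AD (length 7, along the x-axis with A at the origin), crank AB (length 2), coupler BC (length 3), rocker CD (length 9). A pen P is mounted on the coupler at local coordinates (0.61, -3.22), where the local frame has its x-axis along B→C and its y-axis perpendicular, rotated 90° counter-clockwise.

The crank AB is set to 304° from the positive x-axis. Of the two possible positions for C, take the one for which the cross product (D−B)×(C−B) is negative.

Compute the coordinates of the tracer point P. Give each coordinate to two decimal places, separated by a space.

A=(0,0), D=(7.00,0)
B = A + 2.00·(cos304°, sin304°) = (1.1184, -1.6581)
|BD| = 6.1109
circle(B,3.00) ∩ circle(D,9.00): a=-2.8357, h=0.9791
  candidates: C₊=(-1.8766,-1.4851) cross=5.983; C₋=(-1.3453,-3.3699) cross=-5.983
  mode - wants cross < 0 → take C=(-1.3453,-3.3699) (cross=-5.983)
ex = (C−B)/|BC| = (-0.8212,-0.5706); ey = (0.5706,-0.8212)
P = B + 0.61·ex + -3.22·ey = (-1.2199,0.6382)

-1.22 0.64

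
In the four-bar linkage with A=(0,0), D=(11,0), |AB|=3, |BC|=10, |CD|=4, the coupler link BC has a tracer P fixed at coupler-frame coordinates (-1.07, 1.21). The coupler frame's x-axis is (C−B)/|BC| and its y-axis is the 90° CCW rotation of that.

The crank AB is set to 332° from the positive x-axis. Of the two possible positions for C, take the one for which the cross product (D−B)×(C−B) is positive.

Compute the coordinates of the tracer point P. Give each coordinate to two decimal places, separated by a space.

1.09 -0.97

A=(0,0), D=(11.00,0)
B = A + 3.00·(cos332°, sin332°) = (2.6488, -1.4084)
|BD| = 8.4691
circle(B,10.00) ∩ circle(D,4.00): a=9.1938, h=3.9338
  candidates: C₊=(11.0604,3.9995) cross=33.316; C₋=(12.3688,-3.7585) cross=-33.316
  mode + wants cross > 0 → take C=(11.0604,3.9995) (cross=33.316)
ex = (C−B)/|BC| = (0.8412,0.5408); ey = (-0.5408,0.8412)
P = B + -1.07·ex + 1.21·ey = (1.0944,-0.9693)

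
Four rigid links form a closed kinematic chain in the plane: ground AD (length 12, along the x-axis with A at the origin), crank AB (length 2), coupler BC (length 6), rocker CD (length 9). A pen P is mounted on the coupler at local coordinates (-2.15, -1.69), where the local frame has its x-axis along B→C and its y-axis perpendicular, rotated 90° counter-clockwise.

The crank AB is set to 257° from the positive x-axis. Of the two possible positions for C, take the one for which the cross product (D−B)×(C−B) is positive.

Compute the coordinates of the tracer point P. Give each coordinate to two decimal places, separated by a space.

A=(0,0), D=(12.00,0)
B = A + 2.00·(cos257°, sin257°) = (-0.4499, -1.9487)
|BD| = 12.6015
circle(B,6.00) ∩ circle(D,9.00): a=4.5152, h=3.9513
  candidates: C₊=(3.4000,2.6533) cross=49.792; C₋=(4.6221,-5.1542) cross=-49.792
  mode + wants cross > 0 → take C=(3.4000,2.6533) (cross=49.792)
ex = (C−B)/|BC| = (0.6416,0.7670); ey = (-0.7670,0.6416)
P = B + -2.15·ex + -1.69·ey = (-0.5332,-4.6822)

-0.53 -4.68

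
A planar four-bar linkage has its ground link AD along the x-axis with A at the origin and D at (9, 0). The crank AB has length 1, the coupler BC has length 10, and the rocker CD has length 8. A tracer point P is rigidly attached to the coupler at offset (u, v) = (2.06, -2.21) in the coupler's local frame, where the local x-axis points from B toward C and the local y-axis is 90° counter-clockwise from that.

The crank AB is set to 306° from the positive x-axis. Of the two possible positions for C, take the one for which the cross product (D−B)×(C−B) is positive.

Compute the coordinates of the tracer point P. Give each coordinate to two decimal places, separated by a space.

A=(0,0), D=(9.00,0)
B = A + 1.00·(cos306°, sin306°) = (0.5878, -0.8090)
|BD| = 8.4510
circle(B,10.00) ∩ circle(D,8.00): a=6.3554, h=7.7207
  candidates: C₊=(6.1749,7.4846) cross=65.247; C₋=(7.6531,-7.8858) cross=-65.247
  mode + wants cross > 0 → take C=(6.1749,7.4846) (cross=65.247)
ex = (C−B)/|BC| = (0.5587,0.8294); ey = (-0.8294,0.5587)
P = B + 2.06·ex + -2.21·ey = (3.5716,-0.3353)

3.57 -0.34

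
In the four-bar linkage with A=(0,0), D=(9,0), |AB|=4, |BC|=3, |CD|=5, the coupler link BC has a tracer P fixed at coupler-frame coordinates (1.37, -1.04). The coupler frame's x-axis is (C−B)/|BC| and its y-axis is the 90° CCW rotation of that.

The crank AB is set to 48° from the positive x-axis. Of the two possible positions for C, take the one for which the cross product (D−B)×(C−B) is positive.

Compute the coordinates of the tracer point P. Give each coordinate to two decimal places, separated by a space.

4.25 2.28

A=(0,0), D=(9.00,0)
B = A + 4.00·(cos48°, sin48°) = (2.6765, 2.9726)
|BD| = 6.9873
circle(B,3.00) ∩ circle(D,5.00): a=2.3487, h=1.8664
  candidates: C₊=(5.5961,3.6625) cross=13.041; C₋=(4.0081,0.2843) cross=-13.041
  mode + wants cross > 0 → take C=(5.5961,3.6625) (cross=13.041)
ex = (C−B)/|BC| = (0.9732,0.2300); ey = (-0.2300,0.9732)
P = B + 1.37·ex + -1.04·ey = (4.2490,2.2755)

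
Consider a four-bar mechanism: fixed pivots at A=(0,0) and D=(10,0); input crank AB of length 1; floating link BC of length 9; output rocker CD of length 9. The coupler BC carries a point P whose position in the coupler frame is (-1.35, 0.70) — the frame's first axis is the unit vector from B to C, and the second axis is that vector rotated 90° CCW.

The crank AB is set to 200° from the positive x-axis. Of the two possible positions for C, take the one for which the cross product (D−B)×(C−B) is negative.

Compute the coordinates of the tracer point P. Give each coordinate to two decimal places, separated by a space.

A=(0,0), D=(10.00,0)
B = A + 1.00·(cos200°, sin200°) = (-0.9397, -0.3420)
|BD| = 10.9450
circle(B,9.00) ∩ circle(D,9.00): a=5.4725, h=7.1450
  candidates: C₊=(4.3069,6.9705) cross=78.203; C₋=(4.7534,-7.3126) cross=-78.203
  mode - wants cross < 0 → take C=(4.7534,-7.3126) (cross=-78.203)
ex = (C−B)/|BC| = (0.6326,-0.7745); ey = (0.7745,0.6326)
P = B + -1.35·ex + 0.70·ey = (-1.2515,1.1464)

-1.25 1.15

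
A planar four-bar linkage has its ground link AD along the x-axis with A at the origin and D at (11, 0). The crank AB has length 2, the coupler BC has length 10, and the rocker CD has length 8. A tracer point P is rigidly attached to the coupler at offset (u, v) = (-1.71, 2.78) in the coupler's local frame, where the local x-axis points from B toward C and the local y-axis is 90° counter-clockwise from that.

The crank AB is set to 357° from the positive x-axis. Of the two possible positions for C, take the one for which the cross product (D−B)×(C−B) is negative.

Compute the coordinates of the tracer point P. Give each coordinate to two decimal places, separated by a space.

2.96 3.01

A=(0,0), D=(11.00,0)
B = A + 2.00·(cos357°, sin357°) = (1.9973, -0.1047)
|BD| = 9.0033
circle(B,10.00) ∩ circle(D,8.00): a=6.5009, h=7.5985
  candidates: C₊=(8.4094,7.5689) cross=68.412; C₋=(8.5861,-7.6271) cross=-68.412
  mode - wants cross < 0 → take C=(8.5861,-7.6271) (cross=-68.412)
ex = (C−B)/|BC| = (0.6589,-0.7522); ey = (0.7522,0.6589)
P = B + -1.71·ex + 2.78·ey = (2.9618,3.0134)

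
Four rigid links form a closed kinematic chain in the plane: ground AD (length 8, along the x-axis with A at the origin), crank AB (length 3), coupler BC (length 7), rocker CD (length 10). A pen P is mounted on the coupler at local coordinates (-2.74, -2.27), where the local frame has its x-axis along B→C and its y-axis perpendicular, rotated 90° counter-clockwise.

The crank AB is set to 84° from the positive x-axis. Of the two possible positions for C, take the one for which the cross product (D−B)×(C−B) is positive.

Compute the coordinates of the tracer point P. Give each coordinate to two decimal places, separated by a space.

0.93 -0.52

A=(0,0), D=(8.00,0)
B = A + 3.00·(cos84°, sin84°) = (0.3136, 2.9836)
|BD| = 8.2452
circle(B,7.00) ∩ circle(D,10.00): a=1.0299, h=6.9238
  candidates: C₊=(3.7791,9.0655) cross=57.088; C₋=(-1.2318,-3.8437) cross=-57.088
  mode + wants cross > 0 → take C=(3.7791,9.0655) (cross=57.088)
ex = (C−B)/|BC| = (0.4951,0.8689); ey = (-0.8689,0.4951)
P = B + -2.74·ex + -2.27·ey = (0.9294,-0.5209)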